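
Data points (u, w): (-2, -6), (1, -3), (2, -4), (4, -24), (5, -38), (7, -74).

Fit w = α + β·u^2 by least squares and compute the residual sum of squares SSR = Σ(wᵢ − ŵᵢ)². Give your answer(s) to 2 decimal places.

From the data, Σ1 = 6, Σu^2 = 99, Σu^2·u^2 = 3315.
For Xᵀw: Σw = -149, Σu^2·w = -5003.
XᵀX·[α, β]ᵀ = Xᵀw becomes [[6, 99]; [99, 3315]]·[α, β]ᵀ = [-149, -5003]ᵀ.
Determinant 6·3315 − 99² = 10089.
α = ((-149)·3315 − 99·(-5003))/10089 = 454/3363; β = (6·(-5003) − 99·(-149))/10089 = -5089/3363.
Residuals: -92/1121, -1818/1121, 2150/1121, 86/1121, -341/1121, 15/1121; SSR = 7190/1121.

SSR = 6.41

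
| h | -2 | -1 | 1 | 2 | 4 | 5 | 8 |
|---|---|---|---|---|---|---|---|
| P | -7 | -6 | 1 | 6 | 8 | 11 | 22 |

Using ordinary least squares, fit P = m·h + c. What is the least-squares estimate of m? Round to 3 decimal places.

m = 2.862

The normal equations are: 115·m + 17·c = 296;  17·m + 7·c = 35.
Determinant 115·7 − 17² = 516.
m = (296·7 − 17·35)/516 = 1477/516; c = (115·35 − 17·296)/516 = -1007/516.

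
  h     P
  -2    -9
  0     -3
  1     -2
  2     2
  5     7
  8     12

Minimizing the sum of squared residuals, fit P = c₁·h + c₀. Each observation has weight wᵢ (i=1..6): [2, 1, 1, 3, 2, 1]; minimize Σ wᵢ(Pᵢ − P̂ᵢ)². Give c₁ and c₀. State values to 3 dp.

c₁ = 2.124, c₀ = -3.561

With design matrix X, XᵀWX = [[135, 21]; [21, 10]] and XᵀWP = [212, 9]ᵀ.
Determinant 135·10 − 21² = 909.
c₁ = (212·10 − 21·9)/909 = 1931/909; c₀ = (135·9 − 21·212)/909 = -1079/303.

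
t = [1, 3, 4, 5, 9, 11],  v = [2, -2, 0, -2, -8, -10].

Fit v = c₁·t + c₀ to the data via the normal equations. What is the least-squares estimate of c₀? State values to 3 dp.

Compute the Gram sums: Σt·t = 253, Σt = 33, Σ1 = 6.
For Aᵀv: Σt·v = -196, Σv = -20.
AᵀA·[c₁, c₀]ᵀ = Aᵀv becomes [[253, 33]; [33, 6]]·[c₁, c₀]ᵀ = [-196, -20]ᵀ.
Determinant 253·6 − 33² = 429.
c₁ = ((-196)·6 − 33·(-20))/429 = -172/143; c₀ = (253·(-20) − 33·(-196))/429 = 128/39.

c₀ = 3.282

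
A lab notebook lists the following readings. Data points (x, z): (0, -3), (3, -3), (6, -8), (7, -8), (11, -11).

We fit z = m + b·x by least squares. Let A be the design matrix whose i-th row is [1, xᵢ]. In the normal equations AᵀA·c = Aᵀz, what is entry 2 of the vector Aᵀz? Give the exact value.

-234

Entry 2 ↔ basis x, so (Aᵀz)_{2} = Σᵢ (x)·zᵢ = (0)·(-3) + (3)·(-3) + (6)·(-8) + (7)·(-8) + (11)·(-11) = -234.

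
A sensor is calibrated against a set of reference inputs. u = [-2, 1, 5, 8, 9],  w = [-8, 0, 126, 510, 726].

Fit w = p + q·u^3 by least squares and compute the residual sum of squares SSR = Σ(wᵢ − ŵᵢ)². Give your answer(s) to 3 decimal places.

Entries of XᵀX: Σ1 = 5, Σu^3 = 1359, Σu^3·u^3 = 809275.
Moment sums: Σw = 1354, Σu^3·w = 806188.
Eliminating q: 809275·(row 1) − 1359·(row 2) gives 2199494·p = 809275·1354 − 1359·806188 = 148858, so p = 74429/1099747.
Then q = (806188 − 1359·(74429/1099747))/809275 = 1095427/1099747.
Residuals: -108989/1099747, -1169856/1099747, 1565318/1099747, -62083/1099747, -224390/1099747; SSR = 3532510/1099747.

SSR = 3.212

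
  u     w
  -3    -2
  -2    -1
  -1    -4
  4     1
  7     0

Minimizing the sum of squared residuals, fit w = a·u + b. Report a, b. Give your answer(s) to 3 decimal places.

a = 0.297, b = -1.497

The normal equations are: 79·a + 5·b = 16;  5·a + 5·b = -6.
(Σu·u = 79, Σu = 5, Σ1 = 5, Σu·w = 16, Σw = -6.)
Eliminating b: 5·(row 1) − 5·(row 2) gives 370·a = 5·16 − 5·(-6) = 110, so a = 11/37.
Then b = ((-6) − 5·(11/37))/5 = -277/185.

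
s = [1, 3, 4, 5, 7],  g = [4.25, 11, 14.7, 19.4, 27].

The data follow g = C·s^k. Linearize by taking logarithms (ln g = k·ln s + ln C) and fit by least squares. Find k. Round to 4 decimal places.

Taking logs, ln g = k·ln s + ln C, so regress ln g on ln s.
Σln s = 6.0403, Σ(ln s)² = 9.5056, Σln g = 12.7938, Σln s·ln g = 17.5463.
Normal system: [[9.5056, 6.0403]; [6.0403, 5]]·[k, ln C]ᵀ = [17.5463, 12.7938]ᵀ.
Δ = 9.5056·5 − (6.0403)² = 11.0434; k = (17.5463·5 − 6.0403·12.7938)/11.0434 = 0.94663, ln C = (9.5056·12.7938 − 6.0403·17.5463)/11.0434 = 1.41518.

k = 0.9466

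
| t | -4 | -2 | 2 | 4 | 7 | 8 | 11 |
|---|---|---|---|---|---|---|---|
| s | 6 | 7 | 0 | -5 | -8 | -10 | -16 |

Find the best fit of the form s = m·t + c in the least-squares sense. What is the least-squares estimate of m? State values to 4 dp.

m = -1.5411

Sums needed: Σt·t = 274, Σt = 26, Σ1 = 7.
Right-hand side: Σt·s = -370, Σs = -26.
Normal equations: [[274, 26]; [26, 7]]·[m, c]ᵀ = [-370, -26]ᵀ.
det = 274·7 − 26² = 1242.
m = ((-370)·7 − 26·(-26))/1242 = -319/207; c = (274·(-26) − 26·(-370))/1242 = 416/207.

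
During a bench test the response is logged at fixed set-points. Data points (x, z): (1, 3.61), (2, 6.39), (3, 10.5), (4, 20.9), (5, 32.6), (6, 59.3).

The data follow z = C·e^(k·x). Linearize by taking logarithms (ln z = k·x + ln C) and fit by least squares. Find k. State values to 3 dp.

Linearized form: ln z = k·x + ln C. From the 6 transformed points,
Over the data: Σx = 21.0000, Σ(x)² = 91.0000, Σln z = 16.0965, Σx·ln z = 66.1235.
Normal system: [[91.0000, 21.0000]; [21.0000, 6]]·[k, ln C]ᵀ = [66.1235, 16.0965]ᵀ.
Δ = 91.0000·6 − (21.0000)² = 105.0000; k = (66.1235·6 − 21.0000·16.0965)/105.0000 = 0.55919, ln C = (91.0000·16.0965 − 21.0000·66.1235)/105.0000 = 0.72559.

k = 0.559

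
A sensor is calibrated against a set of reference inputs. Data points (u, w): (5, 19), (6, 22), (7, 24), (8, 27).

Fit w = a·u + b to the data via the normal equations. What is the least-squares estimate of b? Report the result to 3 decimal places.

Setting ∂/∂a … = 0 gives: 174·a + 26·b = 611;  26·a + 4·b = 92.
(Σu·u = 174, Σu = 26, Σ1 = 4, Σu·w = 611, Σw = 92.)
Δ = 174·4 − 26² = 20.
a = (611·4 − 26·92)/20 = 13/5; b = (174·92 − 26·611)/20 = 61/10.

b = 6.100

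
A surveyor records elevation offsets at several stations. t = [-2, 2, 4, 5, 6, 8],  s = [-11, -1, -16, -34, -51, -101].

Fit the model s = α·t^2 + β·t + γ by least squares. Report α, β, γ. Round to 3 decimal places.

With design matrix M, MᵀM = [[6305, 917, 149]; [917, 149, 23]; [149, 23, 6]] and Mᵀs = [-9454, -1328, -214]ᵀ.
Solving the 3×3 system (Gaussian elimination) gives α = -45757/23316, β = 327743/116580, γ = 44521/19430.

α = -1.962, β = 2.811, γ = 2.291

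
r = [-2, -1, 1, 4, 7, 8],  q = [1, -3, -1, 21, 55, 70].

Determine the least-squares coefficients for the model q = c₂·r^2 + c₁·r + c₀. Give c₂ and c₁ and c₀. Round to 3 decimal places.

c₂ = 0.961, c₁ = 1.336, c₀ = -1.572

With design matrix X, XᵀX = [[6771, 911, 135]; [911, 135, 17]; [135, 17, 6]] and Xᵀq = [7511, 1029, 143]ᵀ.
Inverting the 3×3 Gram matrix, [c₂, c₁, c₀]ᵀ = [43123/44880, 19989/14960, -35267/22440]ᵀ.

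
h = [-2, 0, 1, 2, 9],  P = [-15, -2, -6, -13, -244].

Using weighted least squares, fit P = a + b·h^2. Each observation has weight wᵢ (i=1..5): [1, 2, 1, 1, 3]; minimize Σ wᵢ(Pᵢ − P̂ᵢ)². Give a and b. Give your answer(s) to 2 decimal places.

Forming MᵀWM = [[8, 252]; [252, 19716]] and MᵀWP = [-770, -59410]ᵀ gives MᵀWM·[a, b]ᵀ = MᵀWP.
Eliminating b: 19716·(row 1) − 252·(row 2) gives 94224·a = 19716·(-770) − 252·(-59410) = -210000, so a = -4375/1963.
Then b = ((-59410) − 252·(-4375/1963))/19716 = -35155/11778.

a = -2.23, b = -2.98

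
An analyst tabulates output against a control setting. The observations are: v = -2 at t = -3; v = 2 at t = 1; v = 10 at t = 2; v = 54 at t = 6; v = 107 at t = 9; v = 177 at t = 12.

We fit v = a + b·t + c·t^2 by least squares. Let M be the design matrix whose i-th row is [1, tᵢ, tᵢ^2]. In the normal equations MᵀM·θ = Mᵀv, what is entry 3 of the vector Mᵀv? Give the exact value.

36123

Entry 3 ↔ basis t^2, so (Mᵀv)_{3} = Σᵢ (t^2)·vᵢ = (9)·(-2) + (1)·(2) + (4)·(10) + (36)·(54) + (81)·(107) + (144)·(177) = 36123.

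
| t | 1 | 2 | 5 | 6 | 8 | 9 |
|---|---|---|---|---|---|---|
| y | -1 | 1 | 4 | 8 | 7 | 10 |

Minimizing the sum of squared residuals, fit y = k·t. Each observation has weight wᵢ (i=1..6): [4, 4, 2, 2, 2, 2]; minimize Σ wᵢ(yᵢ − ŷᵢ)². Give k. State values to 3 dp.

Compute the Gram sums: Σwᵢ·t·t = 432.
Right-hand side: Σwᵢ·t·y = 432.
Hence k = 432 / 432 ≈ 1.

k = 1.000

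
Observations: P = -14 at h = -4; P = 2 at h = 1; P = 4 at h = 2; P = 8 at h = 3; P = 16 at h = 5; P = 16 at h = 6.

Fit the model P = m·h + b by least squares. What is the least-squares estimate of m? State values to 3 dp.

The normal system AᵀA·[m, b]ᵀ = AᵀP is [[91, 13]; [13, 6]]·[m, b]ᵀ = [266, 32]ᵀ.
det = 91·6 − 13² = 377.
m = (266·6 − 13·32)/377 = 1180/377; b = (91·32 − 13·266)/377 = -42/29.

m = 3.130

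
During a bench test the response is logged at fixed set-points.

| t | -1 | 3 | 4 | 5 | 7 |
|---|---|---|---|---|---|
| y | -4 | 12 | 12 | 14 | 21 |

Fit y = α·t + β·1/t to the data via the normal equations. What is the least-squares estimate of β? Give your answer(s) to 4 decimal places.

β = 1.5752

Setting ∂/∂α … = 0 gives: 100·α + 5·β = 305;  5·α + (217681/176400)·β = 84/5.
det = 100·(217681/176400) − 5² = 173581/1764.
α = (305·(217681/176400) − 5·(84/5))/(173581/1764) = 10315021/3471620; β = (100·(84/5) − 5·305)/(173581/1764) = 273420/173581.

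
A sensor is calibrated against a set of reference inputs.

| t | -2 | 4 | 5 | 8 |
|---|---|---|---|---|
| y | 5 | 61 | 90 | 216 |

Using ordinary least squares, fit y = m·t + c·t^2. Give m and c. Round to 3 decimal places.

m = 3.338, c = 2.955

Normal-equation sums: Σt·t = 109, Σt·t^2 = 693, Σt^2·t^2 = 4993.
Right-hand side: Σt·y = 2412, Σt^2·y = 17070.
AᵀA·[m, c]ᵀ = Aᵀy becomes [[109, 693]; [693, 4993]]·[m, c]ᵀ = [2412, 17070]ᵀ.
Δ = 109·4993 − 693² = 63988.
m = (2412·4993 − 693·17070)/63988 = 106803/31994; c = (109·17070 − 693·2412)/63988 = 94557/31994.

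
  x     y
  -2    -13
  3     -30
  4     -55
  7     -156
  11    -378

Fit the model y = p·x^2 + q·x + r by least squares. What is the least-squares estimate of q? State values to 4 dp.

q = -0.6854

AᵀA·[p, q, r]ᵀ = Aᵀy reads: 17395·p + 1757·q + 199·r = -54584;  1757·p + 199·q + 23·r = -5534;  199·p + 23·q + 5·r = -632.
Row-reducing yields p = -665248/218451, q = -149725/218451, r = -148867/72817.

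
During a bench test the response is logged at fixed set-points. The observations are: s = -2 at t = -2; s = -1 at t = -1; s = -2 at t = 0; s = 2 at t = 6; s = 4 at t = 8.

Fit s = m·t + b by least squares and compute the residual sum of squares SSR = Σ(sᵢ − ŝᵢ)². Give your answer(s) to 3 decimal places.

Setting ∂/∂m … = 0 gives: 105·m + 11·b = 49;  11·m + 5·b = 1.
(Σt·t = 105, Σt = 11, Σ1 = 5, Σt·s = 49, Σs = 1.)
det = 105·5 − 11² = 404.
m = (49·5 − 11·1)/404 = 117/202; b = (105·1 − 11·49)/404 = -217/202.
Residuals: 47/202, 66/101, -187/202, -81/202, 89/202; SSR = 171/101.

SSR = 1.693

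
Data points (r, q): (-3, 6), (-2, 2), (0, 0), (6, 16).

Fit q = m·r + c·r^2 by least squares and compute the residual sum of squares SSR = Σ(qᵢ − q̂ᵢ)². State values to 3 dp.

SSR = 0.686

Setting ∂/∂m … = 0 gives: 49·m + 181·c = 74;  181·m + 1393·c = 638.
(Σr·r = 49, Σr·r^2 = 181, Σr^2·r^2 = 1393, Σr·q = 74, Σr^2·q = 638.)
Eliminating c: 1393·(row 1) − 181·(row 2) gives 35496·m = 1393·74 − 181·638 = -12396, so m = -1033/2958.
Then c = (638 − 181·(-1033/2958))/1393 = 1489/2958.
Residuals: 208/493, -351/493, 0, -13/493; SSR = 338/493.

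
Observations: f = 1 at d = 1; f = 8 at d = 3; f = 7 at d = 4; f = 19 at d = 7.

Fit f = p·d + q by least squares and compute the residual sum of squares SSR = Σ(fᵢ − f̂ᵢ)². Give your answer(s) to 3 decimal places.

SSR = 8.880

Forming MᵀM = [[75, 15]; [15, 4]] and Mᵀf = [186, 35]ᵀ gives MᵀM·[p, q]ᵀ = Mᵀf.
Determinant 75·4 − 15² = 75.
p = (186·4 − 15·35)/75 = 73/25; q = (75·35 − 15·186)/75 = -11/5.
Residuals: 7/25, 36/25, -62/25, 19/25; SSR = 222/25.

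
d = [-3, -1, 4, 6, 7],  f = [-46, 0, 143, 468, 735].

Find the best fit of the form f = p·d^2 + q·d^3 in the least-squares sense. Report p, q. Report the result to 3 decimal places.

Setting ∂/∂p … = 0 gives: 4035·p + 25363·q = 54737;  25363·p + 169131·q = 363587.
(Σd^2·d^2 = 4035, Σd^2·d^3 = 25363, Σd^3·d^3 = 169131, Σd^2·f = 54737, Σd^3·f = 363587.)
Determinant 4035·169131 − 25363² = 39161816.
p = (54737·169131 − 25363·363587)/39161816 = 18033233/19580908; q = (4035·363587 − 25363·54737)/39161816 = 39389507/19580908.

p = 0.921, q = 2.012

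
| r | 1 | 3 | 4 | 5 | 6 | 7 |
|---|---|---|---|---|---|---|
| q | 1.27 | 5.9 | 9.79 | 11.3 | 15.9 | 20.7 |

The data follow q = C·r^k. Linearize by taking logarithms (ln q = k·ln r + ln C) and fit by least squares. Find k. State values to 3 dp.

Taking logs, ln q = k·ln r + ln C, so regress ln q on ln r.
Σln r = 7.8320, Σ(ln r)² = 12.7160, Σln q = 12.5166, Σln r·ln q = 19.8681.
Equations: 12.7160·k + 7.8320·ln C = 19.8681;  7.8320·k + 6·ln C = 12.5166.
Δ = 12.7160·6 − (7.8320)² = 14.9557; k = (19.8681·6 − 7.8320·12.5166)/14.9557 = 1.41610, ln C = (12.7160·12.5166 − 7.8320·19.8681)/14.9557 = 0.23761.

k = 1.416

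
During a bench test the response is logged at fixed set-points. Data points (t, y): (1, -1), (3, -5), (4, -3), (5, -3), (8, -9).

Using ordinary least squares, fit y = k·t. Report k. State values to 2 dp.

k = -1.00

Sums needed: Σt·t = 115.
Moment sums: Σt·y = -115.
MᵀM·[k]ᵀ = Mᵀy becomes [[115]]·[k]ᵀ = [-115]ᵀ.
Hence k = -115 / 115 ≈ -1.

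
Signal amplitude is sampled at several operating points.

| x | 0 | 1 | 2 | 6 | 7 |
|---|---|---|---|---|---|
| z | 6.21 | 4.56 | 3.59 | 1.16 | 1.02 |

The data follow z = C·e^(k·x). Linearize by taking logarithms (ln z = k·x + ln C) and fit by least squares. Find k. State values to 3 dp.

With ln zᵢ as the transformed response and xᵢ as the regressor:
Sums: Σx = 16.0000, Σ(x)² = 90.0000, Σln z = 4.7899, Σx·ln z = 5.1028.
Normal system: [[90.0000, 16.0000]; [16.0000, 5]]·[k, ln C]ᵀ = [5.1028, 4.7899]ᵀ.
Δ = 90.0000·5 − (16.0000)² = 194.0000; k = (5.1028·5 − 16.0000·4.7899)/194.0000 = -0.26353, ln C = (90.0000·4.7899 − 16.0000·5.1028)/194.0000 = 1.80125.

k = -0.264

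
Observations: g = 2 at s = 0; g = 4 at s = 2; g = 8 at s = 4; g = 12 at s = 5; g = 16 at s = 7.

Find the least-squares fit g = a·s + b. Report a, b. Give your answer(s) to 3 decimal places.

XᵀX·[a, b]ᵀ = Xᵀg reads: 94·a + 18·b = 212;  18·a + 5·b = 42.
Δ = 94·5 − 18² = 146.
a = (212·5 − 18·42)/146 = 152/73; b = (94·42 − 18·212)/146 = 66/73.

a = 2.082, b = 0.904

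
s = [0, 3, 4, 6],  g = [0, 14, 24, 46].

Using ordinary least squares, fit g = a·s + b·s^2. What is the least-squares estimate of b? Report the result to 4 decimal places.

b = 0.9374

Setting ∂/∂a … = 0 gives: 61·a + 307·b = 414;  307·a + 1633·b = 2166.
(Σs·s = 61, Σs·s^2 = 307, Σs^2·s^2 = 1633, Σs·g = 414, Σs^2·g = 2166.)
Δ = 61·1633 − 307² = 5364.
a = (414·1633 − 307·2166)/5364 = 925/447; b = (61·2166 − 307·414)/5364 = 419/447.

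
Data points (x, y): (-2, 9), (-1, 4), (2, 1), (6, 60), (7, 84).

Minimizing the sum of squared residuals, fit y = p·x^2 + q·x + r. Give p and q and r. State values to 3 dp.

From the data, Σx^2·x^2 = 3730, Σx^2·x = 558, Σx^2 = 94, Σx·x = 94, Σx = 12, Σ1 = 5.
Moment sums: Σx^2·y = 6320, Σx·y = 928, Σy = 158.
So AᵀA·[p, q, r]ᵀ = Aᵀy: [[3730, 558, 94]; [558, 94, 12]; [94, 12, 5]]·[p, q, r]ᵀ = [6320, 928, 158]ᵀ.
Row-reducing yields p = 22483/10928, q = -22639/10928, r = -11511/5464.

p = 2.057, q = -2.072, r = -2.107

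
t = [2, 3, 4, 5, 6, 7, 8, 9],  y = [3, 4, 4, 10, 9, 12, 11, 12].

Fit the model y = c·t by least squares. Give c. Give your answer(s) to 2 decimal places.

From the data, Σt·t = 284.
Right-hand side: Σt·y = 418.
So MᵀM·[c]ᵀ = Mᵀy: [[284]]·[c]ᵀ = [418]ᵀ.
c = 418/284 = 1.47183.

c = 1.47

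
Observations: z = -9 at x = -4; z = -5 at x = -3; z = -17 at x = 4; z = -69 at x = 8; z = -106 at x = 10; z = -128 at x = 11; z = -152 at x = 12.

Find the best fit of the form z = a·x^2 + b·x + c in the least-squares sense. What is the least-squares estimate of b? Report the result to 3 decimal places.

Compute the Gram sums: Σx^2·x^2 = 50066, Σx^2·x = 4544, Σx^2 = 470, Σx·x = 470, Σx = 38, Σ1 = 7.
For Aᵀz: Σx^2·z = -52853, Σx·z = -4861, Σz = -486.
Row-reducing yields a = -3163301/3187482, b = -2964415/3187482, c = 1197214/531247.

b = -0.930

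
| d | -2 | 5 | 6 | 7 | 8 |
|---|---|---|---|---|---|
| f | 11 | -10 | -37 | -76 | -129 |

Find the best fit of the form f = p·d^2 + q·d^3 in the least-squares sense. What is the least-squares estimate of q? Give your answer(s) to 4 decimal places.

AᵀA·[p, q]ᵀ = Aᵀf reads: 8434·p + 60444·q = -13518;  60444·p + 442138·q = -101446.
Eliminating q: 442138·(row 1) − 60444·(row 2) gives 75514756·p = 442138·(-13518) − 60444·(-101446) = 154980540, so p = 38745135/18878689.
Then q = ((-101446) − 60444·(38745135/18878689))/442138 = -9628393/18878689.

q = -0.5100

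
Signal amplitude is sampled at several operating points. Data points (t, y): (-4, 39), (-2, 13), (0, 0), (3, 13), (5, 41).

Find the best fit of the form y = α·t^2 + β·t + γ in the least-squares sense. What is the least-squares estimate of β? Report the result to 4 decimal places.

Setting ∂/∂α … = 0 gives: 978·α + 80·β + 54·γ = 1818;  80·α + 54·β + 2·γ = 62;  54·α + 2·β + 5·γ = 106.
Solving the 3×3 system (Gaussian elimination) gives α = 43337/21991, β = -39471/21991, γ = 13958/21991.

β = -1.7949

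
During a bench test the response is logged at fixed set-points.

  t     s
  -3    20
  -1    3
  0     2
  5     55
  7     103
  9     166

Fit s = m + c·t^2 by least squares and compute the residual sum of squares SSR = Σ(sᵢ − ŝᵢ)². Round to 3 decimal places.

SSR = 7.761

From the data, Σ1 = 6, Σt^2 = 165, Σt^2·t^2 = 9669.
For Xᵀs: Σs = 349, Σt^2·s = 20051.
So XᵀX·[m, c]ᵀ = Xᵀs: [[6, 165]; [165, 9669]]·[m, c]ᵀ = [349, 20051]ᵀ.
det = 6·9669 − 165² = 30789.
m = (349·9669 − 165·20051)/30789 = 2002/933; c = (6·20051 − 165·349)/30789 = 6969/3421.
Residuals: -4925/10263, -12140/10263, -136/933, 19768/10263, 10624/10263, -11831/10263; SSR = 79654/10263.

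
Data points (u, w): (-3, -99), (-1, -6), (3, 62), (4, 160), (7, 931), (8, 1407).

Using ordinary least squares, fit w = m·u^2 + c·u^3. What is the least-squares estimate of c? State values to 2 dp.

c = 3.00

With design matrix M, MᵀM = [[6916, 50598]; [50598, 385348]] and Mᵀw = [137888, 1054310]ᵀ.
Determinant 6916·385348 − 50598² = 104909164.
m = (137888·385348 − 50598·1054310)/104909164 = -52778089/26227291; c = (6916·1054310 − 50598·137888)/104909164 = 78687734/26227291.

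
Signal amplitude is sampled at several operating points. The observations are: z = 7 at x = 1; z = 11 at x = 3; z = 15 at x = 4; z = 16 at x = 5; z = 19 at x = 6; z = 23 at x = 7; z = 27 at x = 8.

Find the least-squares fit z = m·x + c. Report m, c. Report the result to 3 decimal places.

m = 2.807, c = 3.221

Normal-equation sums: Σx·x = 200, Σx = 34, Σ1 = 7.
For Aᵀz: Σx·z = 671, Σz = 118.
Normal equations: [[200, 34]; [34, 7]]·[m, c]ᵀ = [671, 118]ᵀ.
det = 200·7 − 34² = 244.
m = (671·7 − 34·118)/244 = 685/244; c = (200·118 − 34·671)/244 = 393/122.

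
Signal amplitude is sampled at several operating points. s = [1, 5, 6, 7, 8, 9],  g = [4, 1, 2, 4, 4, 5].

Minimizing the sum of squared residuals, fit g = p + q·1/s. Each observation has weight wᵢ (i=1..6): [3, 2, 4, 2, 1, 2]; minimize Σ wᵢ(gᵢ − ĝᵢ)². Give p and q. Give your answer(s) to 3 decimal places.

p = 2.803, q = 1.013

Compute the Gram sums: Σwᵢ·1 = 14, Σwᵢ·1/s = 11843/2520, Σwᵢ·1/s·1/s = 20780057/6350400.
Moment sums: Σwᵢ·g = 44, Σwᵢ·1/s·g = 10387/630.
AᵀWA·[p, q]ᵀ = AᵀWg becomes [[14, 11843/2520]; [11843/2520, 20780057/6350400]]·[p, q]ᵀ = [44, 10387/630]ᵀ.
Eliminating q: (20780057/6350400)·(row 1) − (11843/2520)·(row 2) gives (16740461/705600)·p = (20780057/6350400)·44 − (11843/2520)·(10387/630) = 52783693/793800, so p = 422269544/150664149.
Then q = ((10387/630) − (11843/2520)·(422269544/150664149))/(20780057/6350400) = 16962400/16740461.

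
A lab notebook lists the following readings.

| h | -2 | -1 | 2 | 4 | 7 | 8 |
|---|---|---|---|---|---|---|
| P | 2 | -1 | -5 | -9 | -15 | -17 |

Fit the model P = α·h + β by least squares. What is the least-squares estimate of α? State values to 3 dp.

α = -1.845

Entries of AᵀA: Σh·h = 138, Σh = 18, Σ1 = 6.
For AᵀP: Σh·P = -290, ΣP = -45.
AᵀA·[α, β]ᵀ = AᵀP becomes [[138, 18]; [18, 6]]·[α, β]ᵀ = [-290, -45]ᵀ.
Determinant 138·6 − 18² = 504.
α = ((-290)·6 − 18·(-45))/504 = -155/84; β = (138·(-45) − 18·(-290))/504 = -55/28.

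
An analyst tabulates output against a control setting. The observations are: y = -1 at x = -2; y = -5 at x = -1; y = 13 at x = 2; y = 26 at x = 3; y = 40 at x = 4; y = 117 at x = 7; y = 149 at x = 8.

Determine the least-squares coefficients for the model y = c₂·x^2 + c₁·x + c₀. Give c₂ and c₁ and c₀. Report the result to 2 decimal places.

Entries of MᵀM: Σx^2·x^2 = 6867, Σx^2·x = 945, Σx^2 = 147, Σx·x = 147, Σx = 21, Σ1 = 7.
Right-hand side: Σx^2·y = 16186, Σx·y = 2282, Σy = 339.
MᵀM·[c₂, c₁, c₀]ᵀ = Mᵀy becomes [[6867, 945, 147]; [945, 147, 21]; [147, 21, 7]]·[c₂, c₁, c₀]ᵀ = [16186, 2282, 339]ᵀ.
Inverting the 3×3 Gram matrix, [c₂, c₁, c₀]ᵀ = [211/108, 841/252, -47/18]ᵀ.

c₂ = 1.95, c₁ = 3.34, c₀ = -2.61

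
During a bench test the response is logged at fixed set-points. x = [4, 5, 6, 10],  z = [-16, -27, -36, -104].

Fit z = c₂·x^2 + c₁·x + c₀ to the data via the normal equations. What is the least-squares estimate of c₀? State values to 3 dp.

c₀ = -2.501

Sums needed: Σx^2·x^2 = 12177, Σx^2·x = 1405, Σx^2 = 177, Σx·x = 177, Σx = 25, Σ1 = 4.
Moment sums: Σx^2·z = -12627, Σx·z = -1455, Σz = -183.
Normal equations: [[12177, 1405, 177]; [1405, 177, 25]; [177, 25, 4]]·[c₂, c₁, c₀]ᵀ = [-12627, -1455, -183]ᵀ.
Inverting the 3×3 Gram matrix, [c₂, c₁, c₀]ᵀ = [-498/451, 405/451, -1128/451]ᵀ.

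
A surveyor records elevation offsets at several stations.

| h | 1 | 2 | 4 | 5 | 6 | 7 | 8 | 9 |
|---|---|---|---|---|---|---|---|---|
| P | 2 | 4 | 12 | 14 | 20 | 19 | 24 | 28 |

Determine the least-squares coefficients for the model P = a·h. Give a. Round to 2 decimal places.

a = 2.99

Compute the Gram sums: Σh·h = 276.
Right-hand side: Σh·P = 825.
MᵀM·[a]ᵀ = MᵀP becomes [[276]]·[a]ᵀ = [825]ᵀ.
a = 825/276 = 2.98913.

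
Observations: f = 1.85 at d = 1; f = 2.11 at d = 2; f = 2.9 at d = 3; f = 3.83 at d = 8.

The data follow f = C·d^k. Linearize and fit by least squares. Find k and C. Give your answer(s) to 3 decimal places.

Let Y = ln f. Fitting Y = k·ln d + ln C by least squares:
Σln d = 3.8712, Σ(ln d)² = 6.0115, Σln f = 3.7694, Σln d·ln f = 4.4797.
Equations: 6.0115·k + 3.8712·ln C = 4.4797;  3.8712·k + 4·ln C = 3.7694.
Solving (det = 9.0597): k = 0.36717, ln C = 0.58702, so C = exp(0.58702) = 1.79862.

k = 0.367, C = 1.799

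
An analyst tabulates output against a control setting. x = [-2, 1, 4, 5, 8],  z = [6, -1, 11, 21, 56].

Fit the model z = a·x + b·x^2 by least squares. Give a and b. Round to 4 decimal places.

a = -1.0820, b = 1.0130

Entries of MᵀM: Σx·x = 110, Σx·x^2 = 694, Σx^2·x^2 = 4994.
For Mᵀz: Σx·z = 584, Σx^2·z = 4308.
Normal equations: [[110, 694]; [694, 4994]]·[a, b]ᵀ = [584, 4308]ᵀ.
Δ = 110·4994 − 694² = 67704.
a = (584·4994 − 694·4308)/67704 = -9157/8463; b = (110·4308 − 694·584)/67704 = 8573/8463.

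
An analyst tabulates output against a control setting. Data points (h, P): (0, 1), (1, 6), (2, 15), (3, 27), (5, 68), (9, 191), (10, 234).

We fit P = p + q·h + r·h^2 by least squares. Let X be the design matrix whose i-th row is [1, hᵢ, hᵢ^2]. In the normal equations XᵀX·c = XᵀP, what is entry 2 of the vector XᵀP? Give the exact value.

Entry 2 ↔ basis h, so (XᵀP)_{2} = Σᵢ (h)·Pᵢ = (0)·(1) + (1)·(6) + (2)·(15) + (3)·(27) + (5)·(68) + (9)·(191) + (10)·(234) = 4516.

4516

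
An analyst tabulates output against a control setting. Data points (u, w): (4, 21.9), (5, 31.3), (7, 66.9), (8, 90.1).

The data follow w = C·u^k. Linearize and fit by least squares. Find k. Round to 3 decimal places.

Linearized form: ln w = k·ln u + ln C. From the 4 transformed points,
AᵀA = [[12.6227, 7.0211]; [7.0211, 4]], rhs = [27.3595, 15.2342]ᵀ  (here Σln u = 7.0211, Σ(ln u)² = 12.6227, Σln w = 15.2342, Σln u·ln w = 27.3595).
Slope k = (n·Σln u·ln w − Σln u·Σln w)/(n·Σ(ln u)² − (Σln u)²) = (4·27.3595 − 7.0211·15.2342)/1.1954 = 2.07242; ln C = (Σln w − k·Σln u)/n = 0.17089.

k = 2.072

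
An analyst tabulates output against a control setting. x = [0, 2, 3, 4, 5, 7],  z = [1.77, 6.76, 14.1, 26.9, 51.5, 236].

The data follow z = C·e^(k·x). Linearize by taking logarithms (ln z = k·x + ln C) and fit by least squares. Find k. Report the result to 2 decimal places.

k = 0.69

Linearized form: ln z = k·x + ln C. From the 6 transformed points,
Σx = 21.0000, Σ(x)² = 103.0000, Σln z = 17.8257, Σx·ln z = 82.8838.
Normal system: [[103.0000, 21.0000]; [21.0000, 6]]·[k, ln C]ᵀ = [82.8838, 17.8257]ᵀ.
Slope k = (n·Σx·ln z − Σx·Σln z)/(n·Σ(x)² − (Σx)²) = (6·82.8838 − 21.0000·17.8257)/177.0000 = 0.69470; ln C = (Σln z − k·Σx)/n = 0.53949.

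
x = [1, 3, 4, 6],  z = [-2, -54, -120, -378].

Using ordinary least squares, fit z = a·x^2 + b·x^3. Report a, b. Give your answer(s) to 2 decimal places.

a = -1.48, b = -1.50

Normal-equation sums: Σx^2·x^2 = 1634, Σx^2·x^3 = 9044, Σx^3·x^3 = 51482.
For Aᵀz: Σx^2·z = -16016, Σx^3·z = -90788.
Determinant 1634·51482 − 9044² = 2327652.
a = ((-16016)·51482 − 9044·(-90788))/2327652 = -287420/193971; b = (1634·(-90788) − 9044·(-16016))/2327652 = -15346/10209.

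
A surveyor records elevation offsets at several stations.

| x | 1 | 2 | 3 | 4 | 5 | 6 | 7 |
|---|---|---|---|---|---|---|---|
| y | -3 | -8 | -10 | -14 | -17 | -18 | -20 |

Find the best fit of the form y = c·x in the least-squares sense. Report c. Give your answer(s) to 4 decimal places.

c = -3.1286

With design matrix A, AᵀA = [[140]] and Aᵀy = [-438]ᵀ.
c = (-438)/140 = -3.12857.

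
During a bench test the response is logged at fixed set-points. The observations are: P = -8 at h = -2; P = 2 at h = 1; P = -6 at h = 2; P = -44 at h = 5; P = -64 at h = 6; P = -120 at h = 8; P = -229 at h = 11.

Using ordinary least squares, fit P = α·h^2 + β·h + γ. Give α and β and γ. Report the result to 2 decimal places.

α = -1.98, β = 0.75, γ = 1.74

Normal-equation sums: Σh^2·h^2 = 20691, Σh^2·h = 2185, Σh^2 = 255, Σh·h = 255, Σh = 31, Σ1 = 7.
For XᵀP: Σh^2·P = -38847, Σh·P = -4077, ΣP = -469.
Normal equations: [[20691, 2185, 255]; [2185, 255, 31]; [255, 31, 7]]·[α, β, γ]ᵀ = [-38847, -4077, -469]ᵀ.
Solving the 3×3 system (Gaussian elimination) gives α = -787972/398321, β = 405/539, γ = 691738/398321.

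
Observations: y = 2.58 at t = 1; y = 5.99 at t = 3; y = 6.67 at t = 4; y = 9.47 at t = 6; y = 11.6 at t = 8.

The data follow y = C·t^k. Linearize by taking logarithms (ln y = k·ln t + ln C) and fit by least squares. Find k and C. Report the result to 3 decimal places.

k = 0.718, C = 2.595

With ln yᵢ as the transformed response and ln tᵢ as the regressor:
Sums: Σln t = 6.3561, Σ(ln t)² = 10.6632, Σln y = 9.3346, Σln t·ln y = 13.7221.
Normal system: [[10.6632, 6.3561]; [6.3561, 5]]·[k, ln C]ᵀ = [13.7221, 9.3346]ᵀ.
Slope k = (n·Σln t·ln y − Σln t·Σln y)/(n·Σ(ln t)² − (Σln t)²) = (5·13.7221 − 6.3561·9.3346)/12.9161 = 0.71837; ln C = (Σln y − k·Σln t)/n = 0.95372, so C = exp(0.95372) = 2.59533.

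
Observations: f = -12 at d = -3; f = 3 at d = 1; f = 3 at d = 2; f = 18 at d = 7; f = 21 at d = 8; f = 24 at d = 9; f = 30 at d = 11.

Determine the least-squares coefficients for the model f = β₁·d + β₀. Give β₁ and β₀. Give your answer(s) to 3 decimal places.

Compute the Gram sums: Σd·d = 329, Σd = 35, Σ1 = 7.
Moment sums: Σd·f = 885, Σf = 87.
Normal equations: [[329, 35]; [35, 7]]·[β₁, β₀]ᵀ = [885, 87]ᵀ.
Determinant 329·7 − 35² = 1078.
β₁ = (885·7 − 35·87)/1078 = 225/77; β₀ = (329·87 − 35·885)/1078 = -24/11.

β₁ = 2.922, β₀ = -2.182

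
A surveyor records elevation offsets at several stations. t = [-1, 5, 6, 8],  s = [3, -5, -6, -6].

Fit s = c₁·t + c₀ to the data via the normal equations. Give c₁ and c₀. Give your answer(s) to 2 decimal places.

c₁ = -1.09, c₀ = 1.40

Normal-equation sums: Σt·t = 126, Σt = 18, Σ1 = 4.
For Xᵀs: Σt·s = -112, Σs = -14.
Eliminating c₀: 4·(row 1) − 18·(row 2) gives 180·c₁ = 4·(-112) − 18·(-14) = -196, so c₁ = -49/45.
Then c₀ = ((-14) − 18·(-49/45))/4 = 7/5.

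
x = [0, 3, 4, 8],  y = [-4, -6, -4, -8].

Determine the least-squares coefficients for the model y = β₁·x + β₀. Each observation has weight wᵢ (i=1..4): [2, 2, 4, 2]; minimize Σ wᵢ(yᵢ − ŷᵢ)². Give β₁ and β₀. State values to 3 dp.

β₁ = -0.463, β₀ = -3.439

The normal equations are: 210·β₁ + 38·β₀ = -228;  38·β₁ + 10·β₀ = -52.
(Σwᵢ·x·x = 210, Σwᵢ·x = 38, Σwᵢ·1 = 10, Σwᵢ·x·y = -228, Σwᵢ·y = -52.)
det = 210·10 − 38² = 656.
β₁ = ((-228)·10 − 38·(-52))/656 = -19/41; β₀ = (210·(-52) − 38·(-228))/656 = -141/41.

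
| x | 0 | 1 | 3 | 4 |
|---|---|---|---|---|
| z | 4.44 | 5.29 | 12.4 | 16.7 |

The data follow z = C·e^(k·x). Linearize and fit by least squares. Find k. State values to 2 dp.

Taking logs, ln z = k·x + ln C, so regress ln z on x.
Sums: Σx = 8.0000, Σ(x)² = 26.0000, Σln z = 8.4896, Σx·ln z = 20.4805.
Normal system: [[26.0000, 8.0000]; [8.0000, 4]]·[k, ln C]ᵀ = [20.4805, 8.4896]ᵀ.
Δ = 26.0000·4 − (8.0000)² = 40.0000; k = (20.4805·4 − 8.0000·8.4896)/40.0000 = 0.35014, ln C = (26.0000·8.4896 − 8.0000·20.4805)/40.0000 = 1.42212.

k = 0.35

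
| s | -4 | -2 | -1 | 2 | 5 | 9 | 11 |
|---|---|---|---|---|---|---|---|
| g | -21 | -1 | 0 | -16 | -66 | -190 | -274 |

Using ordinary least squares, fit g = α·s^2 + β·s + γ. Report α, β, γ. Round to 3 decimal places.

With design matrix X, XᵀX = [[22116, 2120, 252]; [2120, 252, 20]; [252, 20, 7]] and Xᵀg = [-50598, -5000, -568]ᵀ.
Row-reducing yields α = -1003575/509002, β = -805635/254501, γ = -284774/254501.

α = -1.972, β = -3.166, γ = -1.119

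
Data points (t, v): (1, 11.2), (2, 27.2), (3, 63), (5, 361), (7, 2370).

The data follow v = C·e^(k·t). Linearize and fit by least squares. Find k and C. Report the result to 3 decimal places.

Linearized form: ln v = k·t + ln C. From the 5 transformed points,
Σt = 18.0000, Σ(t)² = 88.0000, Σln v = 23.5218, Σt·ln v = 105.2907.
Equations: 88.0000·k + 18.0000·ln C = 105.2907;  18.0000·k + 5·ln C = 23.5218.
Slope k = (n·Σt·ln v − Σt·Σln v)/(n·Σ(t)² − (Σt)²) = (5·105.2907 − 18.0000·23.5218)/116.0000 = 0.88846; ln C = (Σln v − k·Σt)/n = 1.50591, so C = exp(1.50591) = 4.50825.

k = 0.888, C = 4.508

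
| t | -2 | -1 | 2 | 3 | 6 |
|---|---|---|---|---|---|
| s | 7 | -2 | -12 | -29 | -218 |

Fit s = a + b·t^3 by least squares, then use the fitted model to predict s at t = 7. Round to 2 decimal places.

ŝ = -344.79

Setting ∂/∂a … = 0 gives: 5·a + 242·b = -254;  242·a + 47514·b = -48021.
(Σ1 = 5, Σt^3 = 242, Σt^3·t^3 = 47514, Σs = -254, Σt^3·s = -48021.)
det = 5·47514 − 242² = 179006.
a = ((-254)·47514 − 242·(-48021))/179006 = -5457/2183; b = (5·(-48021) − 242·(-254))/179006 = -4357/4366.
At t = 7: ŝ = (-5457/2183)·(1) + (-4357/4366)·(343) = -1505365/4366.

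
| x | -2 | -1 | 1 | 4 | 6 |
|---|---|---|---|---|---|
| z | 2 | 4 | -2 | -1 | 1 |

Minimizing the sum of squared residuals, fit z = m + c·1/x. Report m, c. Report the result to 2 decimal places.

m = 0.75, c = -3.00

The normal system AᵀA·[m, c]ᵀ = Aᵀz is [[5, -1/12]; [-1/12, 337/144]]·[m, c]ᵀ = [4, -85/12]ᵀ.
Eliminating c: (337/144)·(row 1) − (-1/12)·(row 2) gives (421/36)·m = (337/144)·4 − (-1/12)·(-85/12) = 421/48, so m = 3/4.
Then c = ((-85/12) − (-1/12)·(3/4))/(337/144) = -3.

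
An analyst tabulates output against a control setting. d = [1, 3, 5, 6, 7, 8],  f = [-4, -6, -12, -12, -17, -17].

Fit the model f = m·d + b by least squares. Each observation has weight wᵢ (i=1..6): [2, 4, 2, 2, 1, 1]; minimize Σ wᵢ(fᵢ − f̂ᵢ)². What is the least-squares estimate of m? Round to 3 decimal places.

m = -2.036

Normal-equation sums: Σwᵢ·d·d = 273, Σwᵢ·d = 51, Σwᵢ·1 = 12.
And Σwᵢ·d·f = -599, Σwᵢ·f = -114.
Normal equations: [[273, 51]; [51, 12]]·[m, b]ᵀ = [-599, -114]ᵀ.
Δ = 273·12 − 51² = 675.
m = ((-599)·12 − 51·(-114))/675 = -458/225; b = (273·(-114) − 51·(-599))/675 = -191/225.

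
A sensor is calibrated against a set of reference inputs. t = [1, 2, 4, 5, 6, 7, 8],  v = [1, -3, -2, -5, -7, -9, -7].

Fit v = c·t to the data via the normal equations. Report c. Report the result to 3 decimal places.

Setting ∂/∂c … = 0 gives: 195·c = -199.
(Σt·t = 195, Σt·v = -199.)
Hence c = -199 / 195 ≈ -1.02051.

c = -1.021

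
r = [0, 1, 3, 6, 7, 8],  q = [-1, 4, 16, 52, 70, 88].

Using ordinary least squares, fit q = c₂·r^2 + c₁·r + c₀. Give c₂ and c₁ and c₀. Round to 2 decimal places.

MᵀM·[c₂, c₁, c₀]ᵀ = Mᵀq reads: 7875·c₂ + 1099·c₁ + 159·c₀ = 11082;  1099·c₂ + 159·c₁ + 25·c₀ = 1558;  159·c₂ + 25·c₁ + 6·c₀ = 229.
(Σr^2·r^2 = 7875, Σr^2·r = 1099, Σr^2 = 159, Σr·r = 159, Σr = 25, Σ1 = 6, Σr^2·q = 11082, Σr·q = 1558, Σq = 229.)
Solving the 3×3 system (Gaussian elimination) gives c₂ = 34001/30720, c₁ = 22543/10240, c₀ = -5167/15360.

c₂ = 1.11, c₁ = 2.20, c₀ = -0.34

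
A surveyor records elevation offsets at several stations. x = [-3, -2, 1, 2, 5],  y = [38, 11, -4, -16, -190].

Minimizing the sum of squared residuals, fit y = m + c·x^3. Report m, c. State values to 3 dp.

With design matrix A, AᵀA = [[5, 99]; [99, 16483]] and Aᵀy = [-161, -24996]ᵀ.
det = 5·16483 − 99² = 72614.
m = ((-161)·16483 − 99·(-24996))/72614 = -179159/72614; c = (5·(-24996) − 99·(-161))/72614 = -109041/72614.

m = -2.467, c = -1.502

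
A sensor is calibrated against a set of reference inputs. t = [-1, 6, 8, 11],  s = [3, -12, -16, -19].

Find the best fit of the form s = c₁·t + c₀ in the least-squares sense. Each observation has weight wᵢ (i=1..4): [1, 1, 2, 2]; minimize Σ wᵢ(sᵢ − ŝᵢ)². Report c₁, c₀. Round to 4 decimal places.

c₁ = -1.8499, c₀ = 0.0911

Compute the Gram sums: Σwᵢ·t·t = 407, Σwᵢ·t = 43, Σwᵢ·1 = 6.
And Σwᵢ·t·s = -749, Σwᵢ·s = -79.
So AᵀWA·[c₁, c₀]ᵀ = AᵀWs: [[407, 43]; [43, 6]]·[c₁, c₀]ᵀ = [-749, -79]ᵀ.
Eliminating c₀: 6·(row 1) − 43·(row 2) gives 593·c₁ = 6·(-749) − 43·(-79) = -1097, so c₁ = -1097/593.
Then c₀ = ((-79) − 43·(-1097/593))/6 = 54/593.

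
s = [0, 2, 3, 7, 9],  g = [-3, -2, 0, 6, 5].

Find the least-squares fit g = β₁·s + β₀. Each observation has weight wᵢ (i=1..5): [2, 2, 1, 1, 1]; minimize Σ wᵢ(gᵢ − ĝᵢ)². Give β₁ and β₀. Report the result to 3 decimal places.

The normal system XᵀWX·[β₁, β₀]ᵀ = XᵀWg is [[147, 23]; [23, 7]]·[β₁, β₀]ᵀ = [79, 1]ᵀ.
Δ = 147·7 − 23² = 500.
β₁ = (79·7 − 23·1)/500 = 53/50; β₀ = (147·1 − 23·79)/500 = -167/50.

β₁ = 1.060, β₀ = -3.340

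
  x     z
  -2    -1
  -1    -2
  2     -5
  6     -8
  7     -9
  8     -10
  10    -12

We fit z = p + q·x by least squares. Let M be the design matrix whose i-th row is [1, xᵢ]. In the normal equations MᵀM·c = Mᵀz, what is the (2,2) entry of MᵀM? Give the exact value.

Row 2 ↔ basis x, column 2 ↔ basis x, so (MᵀM)_{2,2} = Σᵢ (x)·(x) = (-2)·(-2) + (-1)·(-1) + (2)·(2) + (6)·(6) + (7)·(7) + (8)·(8) + (10)·(10) = 258.

258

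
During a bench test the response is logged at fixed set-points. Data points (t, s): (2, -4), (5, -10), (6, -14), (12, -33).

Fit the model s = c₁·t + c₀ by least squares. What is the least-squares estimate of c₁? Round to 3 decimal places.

The normal equations are: 209·c₁ + 25·c₀ = -538;  25·c₁ + 4·c₀ = -61.
(Σt·t = 209, Σt = 25, Σ1 = 4, Σt·s = -538, Σs = -61.)
Eliminating c₀: 4·(row 1) − 25·(row 2) gives 211·c₁ = 4·(-538) − 25·(-61) = -627, so c₁ = -627/211.
Then c₀ = ((-61) − 25·(-627/211))/4 = 701/211.

c₁ = -2.972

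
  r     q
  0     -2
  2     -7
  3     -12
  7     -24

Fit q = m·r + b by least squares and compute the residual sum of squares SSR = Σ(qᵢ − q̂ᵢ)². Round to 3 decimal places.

With design matrix A, AᵀA = [[62, 12]; [12, 4]] and Aᵀq = [-218, -45]ᵀ.
det = 62·4 − 12² = 104.
m = ((-218)·4 − 12·(-45))/104 = -83/26; b = (62·(-45) − 12·(-218))/104 = -87/52.
Residuals: -17/52, 55/52, -3/4, 1/52; SSR = 93/52.

SSR = 1.788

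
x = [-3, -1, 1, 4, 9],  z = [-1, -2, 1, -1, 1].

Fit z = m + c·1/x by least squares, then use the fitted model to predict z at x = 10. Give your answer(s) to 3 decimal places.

Setting ∂/∂m … = 0 gives: 5·m + (1/36)·c = -2;  (1/36)·m + (2833/1296)·c = 115/36.
(Σ1 = 5, Σ1/x = 1/36, Σ1/x·1/x = 2833/1296, Σz = -2, Σ1/x·z = 115/36.)
Eliminating c: (2833/1296)·(row 1) − (1/36)·(row 2) gives (3541/324)·m = (2833/1296)·(-2) − (1/36)·(115/36) = -1927/432, so m = -5781/14164.
Then c = ((115/36) − (1/36)·(-5781/14164))/(2833/1296) = 5193/3541.
At x = 10: ẑ = (-5781/14164)·(1) + (5193/3541)·(1/10) = -18519/70820.

ẑ = -0.261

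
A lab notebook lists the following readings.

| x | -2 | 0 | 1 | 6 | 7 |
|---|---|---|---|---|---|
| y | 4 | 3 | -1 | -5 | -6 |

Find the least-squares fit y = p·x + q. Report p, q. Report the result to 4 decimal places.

Compute the Gram sums: Σx·x = 90, Σx = 12, Σ1 = 5.
And Σx·y = -81, Σy = -5.
Determinant 90·5 − 12² = 306.
p = ((-81)·5 − 12·(-5))/306 = -115/102; q = (90·(-5) − 12·(-81))/306 = 29/17.

p = -1.1275, q = 1.7059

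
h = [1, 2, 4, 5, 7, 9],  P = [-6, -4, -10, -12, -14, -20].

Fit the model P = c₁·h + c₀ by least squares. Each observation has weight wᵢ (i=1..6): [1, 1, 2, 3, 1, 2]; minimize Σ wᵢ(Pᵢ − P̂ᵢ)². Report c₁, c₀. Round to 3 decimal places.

Setting ∂/∂c₁ … = 0 gives: 323·c₁ + 51·c₀ = -732;  51·c₁ + 10·c₀ = -120.
det = 323·10 − 51² = 629.
c₁ = ((-732)·10 − 51·(-120))/629 = -1200/629; c₀ = (323·(-120) − 51·(-732))/629 = -84/37.

c₁ = -1.908, c₀ = -2.270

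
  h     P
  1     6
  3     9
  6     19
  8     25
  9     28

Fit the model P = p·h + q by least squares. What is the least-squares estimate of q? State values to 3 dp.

q = 1.965

From the data, Σh·h = 191, Σh = 27, Σ1 = 5.
Moment sums: Σh·P = 599, ΣP = 87.
Normal equations: [[191, 27]; [27, 5]]·[p, q]ᵀ = [599, 87]ᵀ.
Eliminating q: 5·(row 1) − 27·(row 2) gives 226·p = 5·599 − 27·87 = 646, so p = 323/113.
Then q = (87 − 27·(323/113))/5 = 222/113.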